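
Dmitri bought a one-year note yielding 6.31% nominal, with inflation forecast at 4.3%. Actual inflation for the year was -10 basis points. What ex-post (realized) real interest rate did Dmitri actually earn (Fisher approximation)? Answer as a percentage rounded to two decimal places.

6.41%

Ex-post: 6.31% − (-0.1%) = 6.410%
So the realized real rate is 6.41%.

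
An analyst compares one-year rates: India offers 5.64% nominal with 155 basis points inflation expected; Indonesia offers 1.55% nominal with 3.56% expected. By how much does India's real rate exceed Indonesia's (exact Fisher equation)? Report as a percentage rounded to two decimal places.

India: (1 + 0.0564)/(1 + 0.0155) − 1 = 4.0276%
Indonesia: (1 + 0.0155)/(1 + 0.0356) − 1 = -1.9409%
Differential = 4.0276% − (-1.9409%) = 5.9685% → 5.97%.

5.97%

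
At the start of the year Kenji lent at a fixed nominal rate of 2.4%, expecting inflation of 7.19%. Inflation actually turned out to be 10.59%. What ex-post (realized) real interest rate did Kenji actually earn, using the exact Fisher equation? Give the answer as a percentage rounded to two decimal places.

-7.41%

Ex-post: (1 + 0.0240)/(1 + 0.1059) − 1 = -7.4057%
So the realized real rate is -7.41%.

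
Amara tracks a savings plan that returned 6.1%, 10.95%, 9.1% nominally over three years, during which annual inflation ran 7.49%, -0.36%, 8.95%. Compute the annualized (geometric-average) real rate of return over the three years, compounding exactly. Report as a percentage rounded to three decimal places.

Nominal growth factor = 1.0610 × 1.1095 × 1.0910 = 1.284302835
Price-level growth factor = 1.0749 × 0.9964 × 1.0895 = 1.166887577
Real growth factor = 1.284302835 / 1.166887577 = 1.100622596
Annualized real rate = 1.100622596^(1/3) − 1 = 3.24748% → 3.247%.

3.247%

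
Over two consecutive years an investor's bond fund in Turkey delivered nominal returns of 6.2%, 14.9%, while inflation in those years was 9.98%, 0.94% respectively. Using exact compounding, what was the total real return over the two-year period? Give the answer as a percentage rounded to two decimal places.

9.92%

Nominal growth factor = 1.0620 × 1.1490 = 1.220238
Price-level growth factor = 1.0998 × 1.0094 = 1.110138
Real growth factor = 1.220238 / 1.110138 = 1.099177
Total real return = 1.099177 − 1 → 9.92%.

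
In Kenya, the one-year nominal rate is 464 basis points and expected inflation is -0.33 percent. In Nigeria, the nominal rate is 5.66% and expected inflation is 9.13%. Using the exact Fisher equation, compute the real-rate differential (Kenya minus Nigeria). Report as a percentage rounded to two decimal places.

Kenya: (1 + 0.0464)/(1 − 0.0033) − 1 = 4.9865%
Nigeria: (1 + 0.0566)/(1 + 0.0913) − 1 = -3.1797%
Differential = 4.9865% − (-3.1797%) = 8.1661% → 8.17%.

8.17%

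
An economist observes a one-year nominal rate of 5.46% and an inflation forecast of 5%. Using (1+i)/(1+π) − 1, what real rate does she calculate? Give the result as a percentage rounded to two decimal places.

0.44%

By the Fisher identity, 1 + r = (1 + i)/(1 + π).
1 + r = 1.05460 / 1.05000 = 1.004381
r = 1.004381 − 1 = 0.4381%, i.e. 0.44%.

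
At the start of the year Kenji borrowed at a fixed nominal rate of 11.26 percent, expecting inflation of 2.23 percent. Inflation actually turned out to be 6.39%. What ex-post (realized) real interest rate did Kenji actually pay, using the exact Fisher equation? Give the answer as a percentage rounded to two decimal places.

4.58%

Ex-post: (1 + 0.1126)/(1 + 0.0639) − 1 = 4.5775%
So the realized real rate is 4.58%.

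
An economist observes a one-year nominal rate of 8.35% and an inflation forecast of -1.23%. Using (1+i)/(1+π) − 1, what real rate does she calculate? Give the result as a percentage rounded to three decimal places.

1 + r = 1.08350 / 0.98770 = 1.096993
r = 1.096993 − 1 = 9.6993%, i.e. 9.699%.

9.699%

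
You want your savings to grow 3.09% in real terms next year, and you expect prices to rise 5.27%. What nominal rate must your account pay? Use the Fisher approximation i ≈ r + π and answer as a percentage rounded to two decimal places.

i ≈ r + π = 3.09% + 5.27% = 8.36%.

8.36%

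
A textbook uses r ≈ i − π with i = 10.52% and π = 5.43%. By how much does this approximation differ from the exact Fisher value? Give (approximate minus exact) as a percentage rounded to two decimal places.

0.26%

Approximate: r ≈ 10.520% − 5.430% = 5.0900%
Exact: (1 + 0.1052)/(1 + 0.0543) − 1 = 4.8278%
Error = 5.0900% − 4.8278% = 0.2622% → 0.26%.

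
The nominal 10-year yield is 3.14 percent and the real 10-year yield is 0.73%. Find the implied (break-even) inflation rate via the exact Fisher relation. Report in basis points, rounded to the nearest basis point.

239 basis points

(1 + π) = (1 + i)/(1 + r) = 1.03140 / 1.00730 = 1.023925
Break-even inflation = 1.023925 − 1 → 239 basis points.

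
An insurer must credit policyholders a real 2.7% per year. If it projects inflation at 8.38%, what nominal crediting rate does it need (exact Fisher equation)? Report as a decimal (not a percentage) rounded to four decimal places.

(1 + i) = (1 + r)(1 + π) = 1.02700 × 1.08380 = 1.1130626
i = 1.1130626 − 1, so the required nominal rate is 0.1131.

0.1131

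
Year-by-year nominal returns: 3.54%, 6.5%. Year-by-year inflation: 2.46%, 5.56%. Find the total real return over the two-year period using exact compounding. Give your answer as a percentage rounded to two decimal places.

1.95%

Compound the nominal returns: 1.0354 × 1.0650 = 1.102701.
Compound inflation: 1.0246 × 1.0556 = 1.081568.
Deflate: 1.102701 / 1.081568 = 1.019539.
Total real return = 1.019539 − 1 → 1.95%.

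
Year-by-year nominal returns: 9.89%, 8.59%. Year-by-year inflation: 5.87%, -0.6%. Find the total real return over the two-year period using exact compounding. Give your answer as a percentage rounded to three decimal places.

Compound the nominal returns: 1.0989 × 1.0859 = 1.193296.
Compound inflation: 1.0587 × 0.9940 = 1.052348.
Deflate: 1.193296 / 1.052348 = 1.133936.
Total real return = 1.133936 − 1 → 13.394%.

13.394%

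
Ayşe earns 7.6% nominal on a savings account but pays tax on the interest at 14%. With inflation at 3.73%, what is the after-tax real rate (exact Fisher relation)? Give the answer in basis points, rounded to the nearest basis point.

271 basis points

After-tax nominal return = 7.6% × (1 − 0.14) = 6.5360%.
1 + r = 1.06536 / 1.03730 = 1.027051
After-tax real rate = 1.027051 − 1 → 271 basis points.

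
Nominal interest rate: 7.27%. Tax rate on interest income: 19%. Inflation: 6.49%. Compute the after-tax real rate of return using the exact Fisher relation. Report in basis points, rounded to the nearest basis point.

-56 basis points

After-tax nominal return = 7.27% × (1 − 0.19) = 5.8887%.
1 + r = 1.058887 / 1.06490 = 0.994353
After-tax real rate = 0.994353 − 1 → -56 basis points.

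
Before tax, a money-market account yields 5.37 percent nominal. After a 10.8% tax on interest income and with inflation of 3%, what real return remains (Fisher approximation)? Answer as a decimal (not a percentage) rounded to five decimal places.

After-tax nominal return = 5.37% × (1 − 0.108) = 4.79004%.
r ≈ 4.79004% − 3% → 0.01790.

0.01790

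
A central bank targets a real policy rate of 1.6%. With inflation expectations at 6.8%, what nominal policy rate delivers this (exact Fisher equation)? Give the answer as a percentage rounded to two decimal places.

8.51%

(1 + i) = (1 + r)(1 + π) = 1.01600 × 1.06800 = 1.085088
i = 1.085088 − 1, so the required nominal rate is 8.51%.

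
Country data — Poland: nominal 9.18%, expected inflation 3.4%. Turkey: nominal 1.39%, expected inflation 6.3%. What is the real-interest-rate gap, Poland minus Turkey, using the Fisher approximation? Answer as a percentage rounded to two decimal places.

Poland: 9.18% − 3.4% = 5.780%
Turkey: 1.39% − 6.3% = -4.910%
Differential = 10.690% → 10.69%.

10.69%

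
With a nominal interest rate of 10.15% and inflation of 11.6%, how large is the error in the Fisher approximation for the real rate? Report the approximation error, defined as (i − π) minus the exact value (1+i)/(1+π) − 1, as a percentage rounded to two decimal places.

-0.15%

Approximate: r ≈ 10.150% − 11.600% = -1.4500%
Exact: (1 + 0.1015)/(1 + 0.1160) − 1 = -1.2993%
Error = -1.4500% − (-1.2993%) = -0.1507% → -0.15%.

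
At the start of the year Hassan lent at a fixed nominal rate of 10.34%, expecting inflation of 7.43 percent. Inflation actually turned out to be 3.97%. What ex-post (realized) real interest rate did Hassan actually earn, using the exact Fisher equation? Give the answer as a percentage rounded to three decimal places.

Ex-post: (1 + 0.1034)/(1 + 0.0397) − 1 = 6.1268%
So the realized real rate is 6.127%.

6.127%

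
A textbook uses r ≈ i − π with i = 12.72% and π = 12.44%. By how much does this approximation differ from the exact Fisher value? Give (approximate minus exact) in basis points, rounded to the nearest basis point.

3 basis points

Approximate: r ≈ 12.720% − 12.440% = 0.2800%
Exact: (1 + 0.1272)/(1 + 0.1244) − 1 = 0.2490%
Error = 0.2800% − 0.2490% = 0.0310% → 3 basis points.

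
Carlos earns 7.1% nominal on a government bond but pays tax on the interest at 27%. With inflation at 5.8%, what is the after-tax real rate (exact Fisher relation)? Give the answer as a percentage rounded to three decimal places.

After-tax nominal return = 7.1% × (1 − 0.27) = 5.1830%.
1 + r = 1.05183 / 1.05800 = 0.994168
After-tax real rate = 0.994168 − 1 → -0.583%.

-0.583%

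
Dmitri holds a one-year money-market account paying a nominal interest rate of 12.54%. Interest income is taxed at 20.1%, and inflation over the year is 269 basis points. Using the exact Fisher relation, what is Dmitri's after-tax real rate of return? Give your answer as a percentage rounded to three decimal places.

After-tax nominal return = 12.54% × (1 − 0.201) = 10.01946%.
1 + r = 1.1001946 / 1.02690 = 1.0713746
After-tax real rate = 1.0713746 − 1 → 7.137%.

7.137%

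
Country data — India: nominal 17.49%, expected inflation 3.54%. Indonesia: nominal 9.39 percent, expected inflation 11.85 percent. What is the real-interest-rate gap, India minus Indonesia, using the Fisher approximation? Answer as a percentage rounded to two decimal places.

India: 17.49% − 3.54% = 13.950%
Indonesia: 9.39% − 11.85% = -2.460%
Differential = 16.410% → 16.41%.

16.41%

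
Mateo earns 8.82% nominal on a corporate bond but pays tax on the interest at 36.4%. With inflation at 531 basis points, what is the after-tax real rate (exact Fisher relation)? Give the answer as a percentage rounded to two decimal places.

After-tax nominal return = 8.82% × (1 − 0.364) = 5.60952%.
1 + r = 1.0560952 / 1.05310 = 1.002844
After-tax real rate = 1.002844 − 1 → 0.28%.

0.28%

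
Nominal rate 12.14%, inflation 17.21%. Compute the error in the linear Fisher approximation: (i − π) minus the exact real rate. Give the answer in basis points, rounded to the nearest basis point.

-74 basis points

Approximate: r ≈ 12.140% − 17.210% = -5.0700%
Exact: (1 + 0.1214)/(1 + 0.1721) − 1 = -4.3256%
Error = -5.0700% − (-4.3256%) = -0.7444% → -74 basis points.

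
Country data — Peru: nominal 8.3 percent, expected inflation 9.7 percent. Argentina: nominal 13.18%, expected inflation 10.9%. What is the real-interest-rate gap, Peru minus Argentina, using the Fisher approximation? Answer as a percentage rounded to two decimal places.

-3.68%

Peru: 8.3% − 9.7% = -1.400%
Argentina: 13.18% − 10.9% = 2.280%
Differential = -3.680% → -3.68%.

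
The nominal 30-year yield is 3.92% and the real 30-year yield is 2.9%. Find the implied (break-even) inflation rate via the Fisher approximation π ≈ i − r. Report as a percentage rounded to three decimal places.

1.020%

π ≈ i − r = 3.92% − 2.9% → 1.020%.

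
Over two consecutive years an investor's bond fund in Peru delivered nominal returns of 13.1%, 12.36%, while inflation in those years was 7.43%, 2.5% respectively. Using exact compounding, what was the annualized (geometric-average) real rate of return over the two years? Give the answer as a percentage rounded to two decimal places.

Nominal growth factor = 1.1310 × 1.1236 = 1.27079160
Price-level growth factor = 1.0743 × 1.0250 = 1.10115750
Real growth factor = 1.27079160 / 1.10115750 = 1.15405071
Annualized real rate = 1.15405071^(1/2) − 1 = 7.4268% → 7.43%.

7.43%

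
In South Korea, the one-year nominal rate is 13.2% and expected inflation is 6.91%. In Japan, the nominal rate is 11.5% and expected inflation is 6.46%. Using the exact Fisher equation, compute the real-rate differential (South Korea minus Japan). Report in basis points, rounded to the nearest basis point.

South Korea: (1 + 0.1320)/(1 + 0.0691) − 1 = 5.8835%
Japan: (1 + 0.1150)/(1 + 0.0646) − 1 = 4.7342%
Differential = 5.8835% − 4.7342% = 1.1493% → 115 basis points.

115 basis points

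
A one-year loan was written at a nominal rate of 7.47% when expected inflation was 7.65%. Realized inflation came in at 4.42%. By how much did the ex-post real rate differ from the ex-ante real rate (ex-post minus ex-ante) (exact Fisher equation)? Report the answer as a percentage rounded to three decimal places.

3.088%

Ex-ante: (1 + 0.0747)/(1 + 0.0765) − 1 = -0.1672%
Ex-post: (1 + 0.0747)/(1 + 0.0442) − 1 = 2.9209%
Difference (ex-post − ex-ante) = 3.0881% → 3.088%.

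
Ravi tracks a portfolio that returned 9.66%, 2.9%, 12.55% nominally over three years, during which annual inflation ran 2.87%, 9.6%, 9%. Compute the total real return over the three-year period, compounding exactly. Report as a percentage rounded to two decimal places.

Compound the nominal returns: 1.0966 × 1.0290 × 1.1255 = 1.270016.
Compound inflation: 1.0287 × 1.0960 × 1.0900 = 1.228926.
Deflate: 1.270016 / 1.228926 = 1.033435.
Total real return = 1.033435 − 1 → 3.34%.

3.34%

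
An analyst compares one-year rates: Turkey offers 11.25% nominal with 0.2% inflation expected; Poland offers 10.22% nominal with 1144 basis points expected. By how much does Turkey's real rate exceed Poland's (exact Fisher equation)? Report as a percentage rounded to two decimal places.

Turkey: (1 + 0.1125)/(1 + 0.0020) − 1 = 11.0279%
Poland: (1 + 0.1022)/(1 + 0.1144) − 1 = -1.0948%
Differential = 11.0279% − (-1.0948%) = 12.1227% → 12.12%.

12.12%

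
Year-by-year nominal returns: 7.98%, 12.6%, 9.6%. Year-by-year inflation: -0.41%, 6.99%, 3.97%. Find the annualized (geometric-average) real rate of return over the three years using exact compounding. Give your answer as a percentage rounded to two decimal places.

6.35%

Nominal growth factor = 1.0798 × 1.1260 × 1.0960 = 1.33257686
Price-level growth factor = 0.9959 × 1.0699 × 1.0397 = 1.10781429
Real growth factor = 1.33257686 / 1.10781429 = 1.20288831
Annualized real rate = 1.20288831^(1/3) − 1 = 6.3510% → 6.35%.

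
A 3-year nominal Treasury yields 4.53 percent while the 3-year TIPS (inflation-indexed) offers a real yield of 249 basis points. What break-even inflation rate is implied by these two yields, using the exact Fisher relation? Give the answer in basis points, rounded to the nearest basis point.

199 basis points

(1 + π) = (1 + i)/(1 + r) = 1.04530 / 1.02490 = 1.019904
Break-even inflation = 1.019904 − 1 → 199 basis points.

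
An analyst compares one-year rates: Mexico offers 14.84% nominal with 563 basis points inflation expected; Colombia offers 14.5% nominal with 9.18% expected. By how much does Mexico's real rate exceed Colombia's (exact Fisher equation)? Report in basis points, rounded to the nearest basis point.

385 basis points

Mexico: (1 + 0.1484)/(1 + 0.0563) − 1 = 8.7191%
Colombia: (1 + 0.1450)/(1 + 0.0918) − 1 = 4.8727%
Differential = 8.7191% − 4.8727% = 3.8464% → 385 basis points.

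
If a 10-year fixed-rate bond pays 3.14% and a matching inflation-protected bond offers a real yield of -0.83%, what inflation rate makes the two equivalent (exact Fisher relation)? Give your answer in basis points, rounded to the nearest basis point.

(1 + π) = (1 + i)/(1 + r) = 1.03140 / 0.99170 = 1.040032
Break-even inflation = 1.040032 − 1 → 400 basis points.

400 basis points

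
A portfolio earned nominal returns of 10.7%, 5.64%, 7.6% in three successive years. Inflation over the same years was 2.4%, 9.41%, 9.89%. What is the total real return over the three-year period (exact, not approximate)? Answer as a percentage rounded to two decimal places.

Nominal growth factor = 1.1070 × 1.0564 × 1.0760 = 1.258312
Price-level growth factor = 1.0240 × 1.0941 × 1.0989 = 1.231162
Real growth factor = 1.258312 / 1.231162 = 1.022052
Total real return = 1.022052 − 1 → 2.21%.

2.21%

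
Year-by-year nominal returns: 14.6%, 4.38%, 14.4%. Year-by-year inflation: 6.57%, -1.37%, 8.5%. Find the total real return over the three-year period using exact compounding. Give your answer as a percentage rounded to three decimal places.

Nominal growth factor = 1.1460 × 1.0438 × 1.1440 = 1.3684469
Price-level growth factor = 1.0657 × 0.9863 × 1.0850 = 1.1404434
Real growth factor = 1.3684469 / 1.1404434 = 1.1999253
Total real return = 1.1999253 − 1 → 19.993%.

19.993%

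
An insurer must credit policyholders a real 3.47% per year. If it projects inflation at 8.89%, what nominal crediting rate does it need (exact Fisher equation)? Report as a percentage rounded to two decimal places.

(1 + i) = (1 + r)(1 + π) = 1.03470 × 1.08890 = 1.12668483
i = 1.12668483 − 1, so the required nominal rate is 12.67%.

12.67%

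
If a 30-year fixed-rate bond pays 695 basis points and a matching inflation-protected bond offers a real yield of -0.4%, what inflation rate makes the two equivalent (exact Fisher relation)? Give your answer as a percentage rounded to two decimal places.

7.38%

(1 + π) = (1 + i)/(1 + r) = 1.06950 / 0.99600 = 1.073795
Break-even inflation = 1.073795 − 1 → 7.38%.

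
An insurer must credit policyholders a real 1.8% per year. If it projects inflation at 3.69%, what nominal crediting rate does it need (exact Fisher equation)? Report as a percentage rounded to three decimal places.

(1 + i) = (1 + r)(1 + π) = 1.01800 × 1.03690 = 1.0555642
i = 1.0555642 − 1, so the required nominal rate is 5.556%.

5.556%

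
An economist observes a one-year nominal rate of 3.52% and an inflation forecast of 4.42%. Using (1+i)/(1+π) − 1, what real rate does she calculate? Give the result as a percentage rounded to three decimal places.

By the Fisher relation, 1 + r = (1 + i)/(1 + π).
1 + r = 1.03520 / 1.04420 = 0.991381
r = 0.991381 − 1 = -0.8619%, i.e. -0.862%.

-0.862%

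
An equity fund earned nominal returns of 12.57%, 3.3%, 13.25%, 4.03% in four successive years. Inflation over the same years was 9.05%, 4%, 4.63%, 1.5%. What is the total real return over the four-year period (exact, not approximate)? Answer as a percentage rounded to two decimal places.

13.75%

Compound the nominal returns: 1.1257 × 1.0330 × 1.1325 × 1.0403 = 1.369998.
Compound inflation: 1.0905 × 1.0400 × 1.0463 × 1.0150 = 1.204429.
Deflate: 1.369998 / 1.204429 = 1.137466.
Total real return = 1.137466 − 1 → 13.75%.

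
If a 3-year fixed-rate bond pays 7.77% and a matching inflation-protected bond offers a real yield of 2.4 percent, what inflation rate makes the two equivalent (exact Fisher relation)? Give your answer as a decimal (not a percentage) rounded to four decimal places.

(1 + π) = (1 + i)/(1 + r) = 1.07770 / 1.02400 = 1.052441
Break-even inflation = 1.052441 − 1 → 0.0524.

0.0524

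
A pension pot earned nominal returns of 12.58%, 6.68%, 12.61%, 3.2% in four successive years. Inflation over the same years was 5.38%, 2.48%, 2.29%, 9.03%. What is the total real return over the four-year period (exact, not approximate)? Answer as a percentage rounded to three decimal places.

Nominal growth factor = 1.1258 × 1.0668 × 1.1261 × 1.0320 = 1.395728
Price-level growth factor = 1.0538 × 1.0248 × 1.0229 × 1.0903 = 1.204416
Real growth factor = 1.395728 / 1.204416 = 1.158842
Total real return = 1.158842 − 1 → 15.884%.

15.884%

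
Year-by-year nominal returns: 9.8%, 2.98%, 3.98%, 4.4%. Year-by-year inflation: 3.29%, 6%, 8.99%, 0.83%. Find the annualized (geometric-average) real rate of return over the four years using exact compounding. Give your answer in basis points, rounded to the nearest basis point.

Nominal growth factor = 1.0980 × 1.0298 × 1.0398 × 1.0440 = 1.22745489
Price-level growth factor = 1.0329 × 1.0600 × 1.0899 × 1.0083 = 1.20320759
Real growth factor = 1.22745489 / 1.20320759 = 1.02015222
Annualized real rate = 1.02015222^(1/4) − 1 = 0.5000% → 50 basis points.

50 basis points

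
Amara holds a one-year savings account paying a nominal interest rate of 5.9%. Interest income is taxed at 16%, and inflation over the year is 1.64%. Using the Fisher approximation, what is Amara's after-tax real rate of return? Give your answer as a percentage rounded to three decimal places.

After-tax nominal return = 5.9% × (1 − 0.16) = 4.9560%.
r ≈ 4.9560% − 1.64% → 3.316%.

3.316%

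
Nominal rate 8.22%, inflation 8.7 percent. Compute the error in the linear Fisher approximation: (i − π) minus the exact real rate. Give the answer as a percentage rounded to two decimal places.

-0.04%

Approximate: r ≈ 8.220% − 8.700% = -0.4800%
Exact: (1 + 0.0822)/(1 + 0.0870) − 1 = -0.4416%
Error = -0.4800% − (-0.4416%) = -0.0384% → -0.04%.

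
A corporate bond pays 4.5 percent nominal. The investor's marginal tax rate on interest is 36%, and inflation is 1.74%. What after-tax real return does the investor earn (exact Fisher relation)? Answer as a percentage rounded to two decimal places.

1.12%

After-tax nominal return = 4.5% × (1 − 0.36) = 2.8800%.
1 + r = 1.02880 / 1.01740 = 1.011205
After-tax real rate = 1.011205 − 1 → 1.12%.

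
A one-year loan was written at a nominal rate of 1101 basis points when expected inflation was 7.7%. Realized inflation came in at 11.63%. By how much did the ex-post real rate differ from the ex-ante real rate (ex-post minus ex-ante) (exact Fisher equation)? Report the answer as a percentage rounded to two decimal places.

-3.63%

Ex-ante: (1 + 0.1101)/(1 + 0.0770) − 1 = 3.0734%
Ex-post: (1 + 0.1101)/(1 + 0.1163) − 1 = -0.5554%
Difference (ex-post − ex-ante) = -3.6288% → -3.63%.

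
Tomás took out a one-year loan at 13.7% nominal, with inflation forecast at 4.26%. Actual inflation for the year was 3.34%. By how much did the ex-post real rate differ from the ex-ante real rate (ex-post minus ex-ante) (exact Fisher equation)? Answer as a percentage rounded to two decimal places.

0.97%

Ex-ante: (1 + 0.1370)/(1 + 0.0426) − 1 = 9.0543%
Ex-post: (1 + 0.1370)/(1 + 0.0334) − 1 = 10.0252%
Difference (ex-post − ex-ante) = 0.9709% → 0.97%.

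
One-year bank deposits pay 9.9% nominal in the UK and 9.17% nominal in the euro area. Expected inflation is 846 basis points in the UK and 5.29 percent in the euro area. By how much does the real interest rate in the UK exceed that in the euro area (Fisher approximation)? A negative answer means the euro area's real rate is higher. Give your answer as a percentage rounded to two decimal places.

The UK: 9.9% − 8.46% = 1.440%
The euro area: 9.17% − 5.29% = 3.880%
Differential = -2.440% → -2.44%.

-2.44%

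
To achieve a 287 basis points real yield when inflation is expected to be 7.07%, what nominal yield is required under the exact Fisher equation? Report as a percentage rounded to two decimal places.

(1 + i) = (1 + r)(1 + π) = 1.02870 × 1.07070 = 1.10142909
i = 1.10142909 − 1, so the required nominal rate is 10.14%.

10.14%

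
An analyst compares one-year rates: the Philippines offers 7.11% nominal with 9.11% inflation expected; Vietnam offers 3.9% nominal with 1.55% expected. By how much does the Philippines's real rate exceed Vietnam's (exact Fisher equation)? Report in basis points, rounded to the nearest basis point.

-415 basis points

The Philippines: (1 + 0.0711)/(1 + 0.0911) − 1 = -1.8330%
Vietnam: (1 + 0.0390)/(1 + 0.0155) − 1 = 2.3141%
Differential = -1.8330% − 2.3141% = -4.1471% → -415 basis points.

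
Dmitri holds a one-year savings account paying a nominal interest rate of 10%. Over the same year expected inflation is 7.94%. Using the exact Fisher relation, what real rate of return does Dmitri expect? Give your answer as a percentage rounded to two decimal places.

1.91%

By the Fisher relation, 1 + r = (1 + i)/(1 + π).
1 + r = 1.10000 / 1.07940 = 1.019085
r = 1.019085 − 1 = 1.9085%, i.e. 1.91%.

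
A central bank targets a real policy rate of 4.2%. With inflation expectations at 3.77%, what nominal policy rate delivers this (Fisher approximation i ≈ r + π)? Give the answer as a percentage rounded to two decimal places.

7.97%

i ≈ r + π = 4.2% + 3.77% = 7.97%.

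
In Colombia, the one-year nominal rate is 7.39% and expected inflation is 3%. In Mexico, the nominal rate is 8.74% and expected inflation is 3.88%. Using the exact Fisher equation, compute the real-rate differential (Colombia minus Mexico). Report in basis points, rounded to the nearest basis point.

Colombia: (1 + 0.0739)/(1 + 0.0300) − 1 = 4.2621%
Mexico: (1 + 0.0874)/(1 + 0.0388) − 1 = 4.6785%
Differential = 4.2621% − 4.6785% = -0.4163% → -42 basis points.

-42 basis points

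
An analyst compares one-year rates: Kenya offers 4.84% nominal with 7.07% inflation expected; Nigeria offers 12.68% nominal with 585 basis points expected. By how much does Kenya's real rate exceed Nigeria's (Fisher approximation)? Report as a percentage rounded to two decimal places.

Kenya: 4.84% − 7.07% = -2.230%
Nigeria: 12.68% − 5.85% = 6.830%
Differential = -9.060% → -9.06%.

-9.06%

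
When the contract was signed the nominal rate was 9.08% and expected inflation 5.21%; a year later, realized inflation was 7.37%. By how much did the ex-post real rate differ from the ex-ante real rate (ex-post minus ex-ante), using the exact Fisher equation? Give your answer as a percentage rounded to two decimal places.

-2.09%

Ex-ante: (1 + 0.0908)/(1 + 0.0521) − 1 = 3.6784%
Ex-post: (1 + 0.0908)/(1 + 0.0737) − 1 = 1.5926%
Difference (ex-post − ex-ante) = -2.0857% → -2.09%.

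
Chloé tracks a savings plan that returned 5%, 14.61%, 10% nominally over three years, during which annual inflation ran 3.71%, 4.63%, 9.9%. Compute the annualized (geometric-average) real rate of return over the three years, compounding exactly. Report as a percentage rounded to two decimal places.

Compound the nominal returns: 1.0500 × 1.1461 × 1.1000 = 1.32374550.
Compound inflation: 1.0371 × 1.0463 × 1.0990 = 1.19254439.
Deflate: 1.32374550 / 1.19254439 = 1.11001780.
Annualized real rate = 1.11001780^(1/3) − 1 = 3.5404% → 3.54%.

3.54%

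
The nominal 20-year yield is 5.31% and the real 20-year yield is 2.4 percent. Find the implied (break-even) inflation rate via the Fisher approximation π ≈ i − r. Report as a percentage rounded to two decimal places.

π ≈ i − r = 5.31% − 2.4% → 2.91%.

2.91%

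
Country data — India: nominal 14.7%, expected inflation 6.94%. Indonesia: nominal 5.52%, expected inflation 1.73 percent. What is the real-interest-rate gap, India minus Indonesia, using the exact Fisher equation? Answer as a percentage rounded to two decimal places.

3.53%

India: (1 + 0.1470)/(1 + 0.0694) − 1 = 7.2564%
Indonesia: (1 + 0.0552)/(1 + 0.0173) − 1 = 3.7255%
Differential = 7.2564% − 3.7255% = 3.5309% → 3.53%.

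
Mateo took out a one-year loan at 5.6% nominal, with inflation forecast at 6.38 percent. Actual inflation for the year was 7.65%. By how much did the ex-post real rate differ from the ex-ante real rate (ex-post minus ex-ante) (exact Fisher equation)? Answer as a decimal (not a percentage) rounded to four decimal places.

Ex-ante: (1 + 0.0560)/(1 + 0.0638) − 1 = -0.7332%
Ex-post: (1 + 0.0560)/(1 + 0.0765) − 1 = -1.9043%
Difference (ex-post − ex-ante) = -1.1711% → -0.0117.

-0.0117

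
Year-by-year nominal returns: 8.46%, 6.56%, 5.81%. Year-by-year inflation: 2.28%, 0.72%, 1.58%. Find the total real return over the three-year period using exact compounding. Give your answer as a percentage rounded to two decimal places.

16.86%

Compound the nominal returns: 1.0846 × 1.0656 × 1.0581 = 1.222899.
Compound inflation: 1.0228 × 1.0072 × 1.0158 = 1.046441.
Deflate: 1.222899 / 1.046441 = 1.168627.
Total real return = 1.168627 − 1 → 16.86%.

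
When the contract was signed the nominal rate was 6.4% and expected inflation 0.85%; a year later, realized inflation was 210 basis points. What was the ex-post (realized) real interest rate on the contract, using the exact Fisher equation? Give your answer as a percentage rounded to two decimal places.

Ex-post: (1 + 0.0640)/(1 + 0.0210) − 1 = 4.2116%
So the realized real rate is 4.21%.

4.21%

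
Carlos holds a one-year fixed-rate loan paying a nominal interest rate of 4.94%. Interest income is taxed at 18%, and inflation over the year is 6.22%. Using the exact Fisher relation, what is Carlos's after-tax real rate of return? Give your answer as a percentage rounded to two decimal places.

-2.04%

After-tax nominal return = 4.94% × (1 − 0.18) = 4.0508%.
1 + r = 1.040508 / 1.06220 = 0.979578
After-tax real rate = 0.979578 − 1 → -2.04%.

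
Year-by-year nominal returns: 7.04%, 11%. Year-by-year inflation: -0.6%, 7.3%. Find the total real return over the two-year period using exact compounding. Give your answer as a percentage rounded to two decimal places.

11.40%

Compound the nominal returns: 1.0704 × 1.1100 = 1.188144.
Compound inflation: 0.9940 × 1.0730 = 1.066562.
Deflate: 1.188144 / 1.066562 = 1.113994.
Total real return = 1.113994 − 1 → 11.40%.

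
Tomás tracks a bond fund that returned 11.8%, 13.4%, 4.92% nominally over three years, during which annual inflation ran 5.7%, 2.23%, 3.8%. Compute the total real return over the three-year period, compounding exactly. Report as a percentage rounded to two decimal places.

Nominal growth factor = 1.1180 × 1.1340 × 1.0492 = 1.330188
Price-level growth factor = 1.0570 × 1.0223 × 1.0380 = 1.121633
Real growth factor = 1.330188 / 1.121633 = 1.185939
Total real return = 1.185939 − 1 → 18.59%.

18.59%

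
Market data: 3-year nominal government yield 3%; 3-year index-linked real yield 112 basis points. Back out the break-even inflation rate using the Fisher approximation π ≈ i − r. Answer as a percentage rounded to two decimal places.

1.88%

π ≈ i − r = 3% − 1.12% → 1.88%.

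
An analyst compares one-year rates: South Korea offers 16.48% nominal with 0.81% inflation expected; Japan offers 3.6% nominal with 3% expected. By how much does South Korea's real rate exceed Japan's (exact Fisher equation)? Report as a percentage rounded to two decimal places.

South Korea: (1 + 0.1648)/(1 + 0.0081) − 1 = 15.5441%
Japan: (1 + 0.0360)/(1 + 0.0300) − 1 = 0.5825%
Differential = 15.5441% − 0.5825% = 14.9616% → 14.96%.

14.96%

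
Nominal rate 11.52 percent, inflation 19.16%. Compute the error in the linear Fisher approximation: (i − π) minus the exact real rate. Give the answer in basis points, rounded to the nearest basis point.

Approximate: r ≈ 11.520% − 19.160% = -7.6400%
Exact: (1 + 0.1152)/(1 + 0.1916) − 1 = -6.4115%
Error = -7.6400% − (-6.4115%) = -1.2285% → -123 basis points.

-123 basis points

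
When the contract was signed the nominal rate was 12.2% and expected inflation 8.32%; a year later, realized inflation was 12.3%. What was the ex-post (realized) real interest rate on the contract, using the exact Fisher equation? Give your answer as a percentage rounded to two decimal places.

-0.09%

Ex-post: (1 + 0.1220)/(1 + 0.1230) − 1 = -0.0890%
So the realized real rate is -0.09%.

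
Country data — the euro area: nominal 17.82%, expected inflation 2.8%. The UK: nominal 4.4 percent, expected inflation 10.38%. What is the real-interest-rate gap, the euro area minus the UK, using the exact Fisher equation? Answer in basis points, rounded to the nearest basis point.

2003 basis points

The euro area: (1 + 0.1782)/(1 + 0.0280) − 1 = 14.6109%
The UK: (1 + 0.0440)/(1 + 0.1038) − 1 = -5.4176%
Differential = 14.6109% − (-5.4176%) = 20.0285% → 2003 basis points.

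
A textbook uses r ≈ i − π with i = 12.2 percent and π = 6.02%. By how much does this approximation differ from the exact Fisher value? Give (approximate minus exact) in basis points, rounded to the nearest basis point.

Approximate: r ≈ 12.200% − 6.020% = 6.1800%
Exact: (1 + 0.1220)/(1 + 0.0602) − 1 = 5.8291%
Error = 6.1800% − 5.8291% = 0.3509% → 35 basis points.

35 basis points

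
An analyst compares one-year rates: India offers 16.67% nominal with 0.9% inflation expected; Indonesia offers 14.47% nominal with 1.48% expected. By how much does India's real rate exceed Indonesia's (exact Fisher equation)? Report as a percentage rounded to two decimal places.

India: (1 + 0.1667)/(1 + 0.0090) − 1 = 15.6293%
Indonesia: (1 + 0.1447)/(1 + 0.0148) − 1 = 12.8006%
Differential = 15.6293% − 12.8006% = 2.8288% → 2.83%.

2.83%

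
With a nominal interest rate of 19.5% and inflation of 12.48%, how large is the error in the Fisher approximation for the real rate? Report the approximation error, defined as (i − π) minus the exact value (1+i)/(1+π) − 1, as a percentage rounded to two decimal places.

Approximate: r ≈ 19.500% − 12.480% = 7.0200%
Exact: (1 + 0.1950)/(1 + 0.1248) − 1 = 6.2411%
Error = 7.0200% − 6.2411% = 0.7789% → 0.78%.

0.78%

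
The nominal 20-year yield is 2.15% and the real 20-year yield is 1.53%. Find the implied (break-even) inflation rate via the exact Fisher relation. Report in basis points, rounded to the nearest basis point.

(1 + π) = (1 + i)/(1 + r) = 1.02150 / 1.01530 = 1.006107
Break-even inflation = 1.006107 − 1 → 61 basis points.

61 basis points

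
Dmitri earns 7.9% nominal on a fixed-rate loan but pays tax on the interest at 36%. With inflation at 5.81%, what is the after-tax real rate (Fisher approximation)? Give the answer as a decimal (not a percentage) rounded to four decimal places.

-0.0075

After-tax nominal return = 7.9% × (1 − 0.36) = 5.0560%.
r ≈ 5.0560% − 5.81% → -0.0075.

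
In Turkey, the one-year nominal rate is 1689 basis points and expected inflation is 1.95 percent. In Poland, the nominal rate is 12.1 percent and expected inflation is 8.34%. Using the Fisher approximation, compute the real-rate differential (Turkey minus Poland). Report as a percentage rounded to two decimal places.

Turkey: 16.89% − 1.95% = 14.940%
Poland: 12.1% − 8.34% = 3.760%
Differential = 11.180% → 11.18%.

11.18%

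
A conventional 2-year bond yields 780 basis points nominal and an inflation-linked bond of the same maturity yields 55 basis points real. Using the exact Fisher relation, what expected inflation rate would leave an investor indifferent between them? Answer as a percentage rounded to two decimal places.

7.21%

(1 + π) = (1 + i)/(1 + r) = 1.07800 / 1.00550 = 1.072103
Break-even inflation = 1.072103 − 1 → 7.21%.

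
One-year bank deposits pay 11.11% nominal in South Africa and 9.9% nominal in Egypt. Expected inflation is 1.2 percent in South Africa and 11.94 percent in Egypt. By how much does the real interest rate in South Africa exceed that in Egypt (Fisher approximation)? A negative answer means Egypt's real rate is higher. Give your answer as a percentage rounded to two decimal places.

11.95%

South Africa: 11.11% − 1.2% = 9.910%
Egypt: 9.9% − 11.94% = -2.040%
Differential = 11.950% → 11.95%.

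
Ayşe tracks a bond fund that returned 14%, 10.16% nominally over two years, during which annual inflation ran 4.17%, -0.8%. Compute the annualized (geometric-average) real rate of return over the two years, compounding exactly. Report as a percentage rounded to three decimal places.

Nominal growth factor = 1.1400 × 1.1016 = 1.2558240000
Price-level growth factor = 1.0417 × 0.9920 = 1.0333664000
Real growth factor = 1.2558240000 / 1.0333664000 = 1.2152746596
Annualized real rate = 1.2152746596^(1/2) − 1 = 10.239497% → 10.239%.

10.239%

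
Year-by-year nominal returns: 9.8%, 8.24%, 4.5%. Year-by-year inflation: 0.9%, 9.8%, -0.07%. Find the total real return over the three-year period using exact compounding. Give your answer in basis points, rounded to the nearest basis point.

Compound the nominal returns: 1.0980 × 1.0824 × 1.0450 = 1.241957.
Compound inflation: 1.0090 × 1.0980 × 0.9993 = 1.107106.
Deflate: 1.241957 / 1.107106 = 1.121804.
Total real return = 1.121804 − 1 → 1218 basis points.

1218 basis points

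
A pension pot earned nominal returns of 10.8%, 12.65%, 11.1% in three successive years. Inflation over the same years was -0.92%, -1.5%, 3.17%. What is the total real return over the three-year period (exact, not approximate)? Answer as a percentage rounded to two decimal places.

37.72%

Nominal growth factor = 1.1080 × 1.1265 × 1.1110 = 1.386708
Price-level growth factor = 0.9908 × 0.9850 × 1.0317 = 1.006875
Real growth factor = 1.386708 / 1.006875 = 1.377239
Total real return = 1.377239 − 1 → 37.72%.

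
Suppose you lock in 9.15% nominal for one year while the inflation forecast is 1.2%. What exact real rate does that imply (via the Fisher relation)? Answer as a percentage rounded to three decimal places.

7.856%

By the Fisher relation, 1 + r = (1 + i)/(1 + π).
1 + r = 1.09150 / 1.01200 = 1.078557
r = 1.078557 − 1 = 7.8557%, i.e. 7.856%.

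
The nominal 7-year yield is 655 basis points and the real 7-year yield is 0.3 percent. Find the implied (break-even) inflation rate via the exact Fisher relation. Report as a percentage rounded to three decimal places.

(1 + π) = (1 + i)/(1 + r) = 1.06550 / 1.00300 = 1.062313
Break-even inflation = 1.062313 − 1 → 6.231%.

6.231%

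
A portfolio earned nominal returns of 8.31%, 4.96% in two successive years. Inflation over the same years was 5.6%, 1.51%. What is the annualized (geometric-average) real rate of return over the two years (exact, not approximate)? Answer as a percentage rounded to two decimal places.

2.98%

Nominal growth factor = 1.0831 × 1.0496 = 1.13682176
Price-level growth factor = 1.0560 × 1.0151 = 1.07194560
Real growth factor = 1.13682176 / 1.07194560 = 1.06052188
Annualized real rate = 1.06052188^(1/2) − 1 = 2.9816% → 2.98%.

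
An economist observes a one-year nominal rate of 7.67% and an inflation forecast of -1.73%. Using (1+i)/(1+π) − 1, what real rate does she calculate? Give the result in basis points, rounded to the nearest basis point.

957 basis points

By the Fisher relation, 1 + r = (1 + i)/(1 + π).
1 + r = 1.07670 / 0.98270 = 1.095655
r = 1.095655 − 1 = 9.5655%, i.e. 957 basis points.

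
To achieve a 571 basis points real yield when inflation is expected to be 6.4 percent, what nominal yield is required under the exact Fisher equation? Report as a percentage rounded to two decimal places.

12.48%

(1 + i) = (1 + r)(1 + π) = 1.05710 × 1.06400 = 1.1247544
i = 1.1247544 − 1, so the required nominal rate is 12.48%.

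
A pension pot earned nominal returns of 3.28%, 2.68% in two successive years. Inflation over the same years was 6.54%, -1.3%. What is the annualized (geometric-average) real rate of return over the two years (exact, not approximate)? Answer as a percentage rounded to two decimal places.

0.42%

Nominal growth factor = 1.0328 × 1.0268 = 1.06047904
Price-level growth factor = 1.0654 × 0.9870 = 1.05154980
Real growth factor = 1.06047904 / 1.05154980 = 1.00849150
Annualized real rate = 1.00849150^(1/2) − 1 = 0.4237% → 0.42%.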